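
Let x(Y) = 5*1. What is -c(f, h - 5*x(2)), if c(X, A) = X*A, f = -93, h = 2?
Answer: -2139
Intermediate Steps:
x(Y) = 5
c(X, A) = A*X
-c(f, h - 5*x(2)) = -(2 - 5*5)*(-93) = -(2 - 25)*(-93) = -(-23)*(-93) = -1*2139 = -2139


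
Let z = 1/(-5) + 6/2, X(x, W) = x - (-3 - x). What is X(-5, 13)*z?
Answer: -98/5 ≈ -19.600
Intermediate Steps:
X(x, W) = 3 + 2*x (X(x, W) = x + (3 + x) = 3 + 2*x)
z = 14/5 (z = 1*(-1/5) + 6*(1/2) = -1/5 + 3 = 14/5 ≈ 2.8000)
X(-5, 13)*z = (3 + 2*(-5))*(14/5) = (3 - 10)*(14/5) = -7*14/5 = -98/5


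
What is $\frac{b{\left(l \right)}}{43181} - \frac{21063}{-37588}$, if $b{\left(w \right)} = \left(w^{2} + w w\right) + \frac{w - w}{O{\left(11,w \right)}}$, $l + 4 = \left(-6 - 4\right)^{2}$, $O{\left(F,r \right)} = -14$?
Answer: $\frac{1602343419}{1623087428} \approx 0.98722$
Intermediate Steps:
$l = 96$ ($l = -4 + \left(-6 - 4\right)^{2} = -4 + \left(-10\right)^{2} = -4 + 100 = 96$)
$b{\left(w \right)} = 2 w^{2}$ ($b{\left(w \right)} = \left(w^{2} + w w\right) + \frac{w - w}{-14} = \left(w^{2} + w^{2}\right) + 0 \left(- \frac{1}{14}\right) = 2 w^{2} + 0 = 2 w^{2}$)
$\frac{b{\left(l \right)}}{43181} - \frac{21063}{-37588} = \frac{2 \cdot 96^{2}}{43181} - \frac{21063}{-37588} = 2 \cdot 9216 \cdot \frac{1}{43181} - - \frac{21063}{37588} = 18432 \cdot \frac{1}{43181} + \frac{21063}{37588} = \frac{18432}{43181} + \frac{21063}{37588} = \frac{1602343419}{1623087428}$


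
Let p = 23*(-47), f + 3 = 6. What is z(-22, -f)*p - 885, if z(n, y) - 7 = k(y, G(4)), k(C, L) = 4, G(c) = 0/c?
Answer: -12776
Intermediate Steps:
f = 3 (f = -3 + 6 = 3)
G(c) = 0
p = -1081
z(n, y) = 11 (z(n, y) = 7 + 4 = 11)
z(-22, -f)*p - 885 = 11*(-1081) - 885 = -11891 - 885 = -12776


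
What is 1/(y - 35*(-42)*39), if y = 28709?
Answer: 1/86039 ≈ 1.1623e-5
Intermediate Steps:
1/(y - 35*(-42)*39) = 1/(28709 - 35*(-42)*39) = 1/(28709 + 1470*39) = 1/(28709 + 57330) = 1/86039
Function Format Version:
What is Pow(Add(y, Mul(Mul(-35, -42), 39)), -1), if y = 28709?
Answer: Rational(1, 86039) ≈ 1.1623e-5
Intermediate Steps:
Pow(Add(y, Mul(Mul(-35, -42), 39)), -1) = Pow(Add(28709, Mul(Mul(-35, -42), 39)), -1) = Pow(Add(28709, Mul(1470, 39)), -1) = Pow(Add(28709, 57330), -1) = Pow(86039, -1) = Rational(1, 86039)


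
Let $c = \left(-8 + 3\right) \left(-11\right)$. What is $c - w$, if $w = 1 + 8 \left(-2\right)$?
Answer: $70$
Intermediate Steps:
$c = 55$ ($c = \left(-5\right) \left(-11\right) = 55$)
$w = -15$ ($w = 1 - 16 = -15$)
$c - w = 55 - -15 = 55 + 15 = 70$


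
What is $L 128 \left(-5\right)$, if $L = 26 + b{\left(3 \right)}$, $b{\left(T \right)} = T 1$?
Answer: $-18560$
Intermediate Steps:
$b{\left(T \right)} = T$
$L = 29$ ($L = 26 + 3 = 29$)
$L 128 \left(-5\right) = 29 \cdot 128 \left(-5\right) = 29 \left(-640\right) = -18560$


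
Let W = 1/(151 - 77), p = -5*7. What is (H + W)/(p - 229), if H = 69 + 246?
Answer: -23311/19536 ≈ -1.1932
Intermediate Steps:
p = -35
W = 1/74 ≈ 0.013514
H = 315
(H + W)/(p - 229) = (315 + 1/74)/(-35 - 229) = (23311/74)/(-264) = (23311/74)*(-1/264) = -23311/19536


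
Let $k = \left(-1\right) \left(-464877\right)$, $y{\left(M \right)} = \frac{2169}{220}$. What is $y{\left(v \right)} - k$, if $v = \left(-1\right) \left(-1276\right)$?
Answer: $- \frac{102270771}{220} \approx -4.6487 \cdot 10^{5}$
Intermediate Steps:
$v = 1276$
$y{\left(M \right)} = \frac{2169}{220}$ ($y{\left(M \right)} = 2169 \cdot \frac{1}{220} = \frac{2169}{220}$)
$k = 464877$
$y{\left(v \right)} - k = \frac{2169}{220} - 464877 = - \frac{102270771}{220}$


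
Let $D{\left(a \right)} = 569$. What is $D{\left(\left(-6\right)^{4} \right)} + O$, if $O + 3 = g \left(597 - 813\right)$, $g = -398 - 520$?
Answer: $198854$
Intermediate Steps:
$g = -918$
$O = 198285$ ($O = -3 - 918 \left(597 - 813\right) = -3 - -198288 = -3 + 198288 = 198285$)
$D{\left(\left(-6\right)^{4} \right)} + O = 569 + 198285 = 198854$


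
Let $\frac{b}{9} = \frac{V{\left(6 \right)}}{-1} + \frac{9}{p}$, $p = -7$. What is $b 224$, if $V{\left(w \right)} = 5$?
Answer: $-12672$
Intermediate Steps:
$b = - \frac{396}{7}$ ($b = 9 \left(\frac{5}{-1} + \frac{9}{-7}\right) = 9 \left(5 \left(-1\right) + 9 \left(- \frac{1}{7}\right)\right) = 9 \left(-5 - \frac{9}{7}\right) = 9 \left(- \frac{44}{7}\right) = - \frac{396}{7} \approx -56.571$)
$b 224 = \left(- \frac{396}{7}\right) 224 = -12672$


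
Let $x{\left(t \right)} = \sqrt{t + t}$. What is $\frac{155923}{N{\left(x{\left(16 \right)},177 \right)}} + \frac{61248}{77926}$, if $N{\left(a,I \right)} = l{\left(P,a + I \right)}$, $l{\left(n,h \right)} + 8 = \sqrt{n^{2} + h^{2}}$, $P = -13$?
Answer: $\frac{30624}{38963} - \frac{155923}{8 - \sqrt{169 + \left(177 + 4 \sqrt{2}\right)^{2}}} \approx 891.17$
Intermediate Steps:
$x{\left(t \right)} = \sqrt{2} \sqrt{t}$ ($x{\left(t \right)} = \sqrt{2 t} = \sqrt{2} \sqrt{t}$)
$l{\left(n,h \right)} = -8 + \sqrt{h^{2} + n^{2}}$ ($l{\left(n,h \right)} = -8 + \sqrt{n^{2} + h^{2}} = -8 + \sqrt{h^{2} + n^{2}}$)
$N{\left(a,I \right)} = -8 + \sqrt{169 + \left(I + a\right)^{2}}$ ($N{\left(a,I \right)} = -8 + \sqrt{\left(a + I\right)^{2} + \left(-13\right)^{2}} = -8 + \sqrt{\left(I + a\right)^{2} + 169} = -8 + \sqrt{169 + \left(I + a\right)^{2}}$)
$\frac{155923}{N{\left(x{\left(16 \right)},177 \right)}} + \frac{61248}{77926} = \frac{155923}{-8 + \sqrt{169 + \left(177 + \sqrt{2} \sqrt{16}\right)^{2}}} + \frac{61248}{77926} = \frac{155923}{-8 + \sqrt{169 + \left(177 + \sqrt{2} \cdot 4\right)^{2}}} + 61248 \cdot \frac{1}{77926} = \frac{155923}{-8 + \sqrt{169 + \left(177 + 4 \sqrt{2}\right)^{2}}} + \frac{30624}{38963} = \frac{30624}{38963} + \frac{155923}{-8 + \sqrt{169 + \left(177 + 4 \sqrt{2}\right)^{2}}}$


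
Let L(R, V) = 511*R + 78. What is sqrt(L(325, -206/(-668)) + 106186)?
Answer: sqrt(272339) ≈ 521.86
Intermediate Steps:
L(R, V) = 78 + 511*R
sqrt(L(325, -206/(-668)) + 106186) = sqrt((78 + 511*325) + 106186) = sqrt((78 + 166075) + 106186) = sqrt(166153 + 106186) = sqrt(272339)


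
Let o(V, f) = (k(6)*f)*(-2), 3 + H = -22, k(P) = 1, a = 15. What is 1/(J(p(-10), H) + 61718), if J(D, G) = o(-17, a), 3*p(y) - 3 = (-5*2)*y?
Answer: 1/61688 ≈ 1.6211e-5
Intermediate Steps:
H = -25 (H = -3 - 22 = -25)
o(V, f) = -2*f (o(V, f) = (1*f)*(-2) = f*(-2) = -2*f)
p(y) = 1 - 10*y/3 (p(y) = 1 + ((-5*2)*y)/3 = 1 + (-10*y)/3 = 1 - 10*y/3)
J(D, G) = -30 (J(D, G) = -2*15 = -30)
1/(J(p(-10), H) + 61718) = 1/(-30 + 61718) = 1/61688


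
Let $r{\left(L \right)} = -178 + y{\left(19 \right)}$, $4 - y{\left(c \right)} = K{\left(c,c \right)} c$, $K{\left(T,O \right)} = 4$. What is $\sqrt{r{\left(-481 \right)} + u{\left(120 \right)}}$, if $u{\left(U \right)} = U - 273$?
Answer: $i \sqrt{403} \approx 20.075 i$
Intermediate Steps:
$u{\left(U \right)} = -273 + U$
$y{\left(c \right)} = 4 - 4 c$
$r{\left(L \right)} = -250$ ($r{\left(L \right)} = -178 + \left(4 - 76\right) = -178 - 72 = -250$)
$\sqrt{r{\left(-481 \right)} + u{\left(120 \right)}} = \sqrt{-250 + \left(-273 + 120\right)} = \sqrt{-250 - 153} = \sqrt{-403} = i \sqrt{403}$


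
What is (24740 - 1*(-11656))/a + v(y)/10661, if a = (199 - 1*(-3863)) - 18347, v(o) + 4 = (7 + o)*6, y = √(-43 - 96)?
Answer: -387474926/152292385 + 6*I*√139/10661 ≈ -2.5443 + 0.0066353*I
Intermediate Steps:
y = I*√139 (y = √(-139) = I*√139 ≈ 11.79*I)
v(o) = 38 + 6*o (v(o) = -4 + (7 + o)*6 = -4 + (42 + 6*o) = 38 + 6*o)
a = -14285 (a = (199 + 3863) - 18347 = 4062 - 18347 = -14285)
(24740 - 1*(-11656))/a + v(y)/10661 = (24740 - 1*(-11656))/(-14285) + (38 + 6*(I*√139))/10661 = (24740 + 11656)*(-1/14285) + (38 + 6*I*√139)*(1/10661) = 36396*(-1/14285) + (38/10661 + 6*I*√139/10661) = -36396/14285 + (38/10661 + 6*I*√139/10661) = -387474926/152292385 + 6*I*√139/10661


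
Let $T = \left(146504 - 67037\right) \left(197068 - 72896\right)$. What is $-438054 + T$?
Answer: $9867138270$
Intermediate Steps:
$T = 9867576324$ ($T = 79467 \cdot 124172 = 9867576324$)
$-438054 + T = -438054 + 9867576324 = 9867138270$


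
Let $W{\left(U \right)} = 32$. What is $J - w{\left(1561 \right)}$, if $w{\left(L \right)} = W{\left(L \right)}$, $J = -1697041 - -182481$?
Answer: $-1514592$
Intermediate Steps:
$J = -1514560$ ($J = -1697041 + 182481 = -1514560$)
$w{\left(L \right)} = 32$
$J - w{\left(1561 \right)} = -1514560 - 32 = -1514592$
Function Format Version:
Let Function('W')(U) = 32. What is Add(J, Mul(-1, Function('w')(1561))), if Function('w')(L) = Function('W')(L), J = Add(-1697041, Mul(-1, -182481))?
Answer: -1514592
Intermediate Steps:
J = -1514560 (J = Add(-1697041, 182481) = -1514560)
Function('w')(L) = 32
Add(J, Mul(-1, Function('w')(1561))) = Add(-1514560, Mul(-1, 32)) = Add(-1514560, -32) = -1514592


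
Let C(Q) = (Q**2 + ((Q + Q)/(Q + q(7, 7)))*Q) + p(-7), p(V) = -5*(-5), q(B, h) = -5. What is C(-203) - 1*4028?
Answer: 3828215/104 ≈ 36810.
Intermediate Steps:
p(V) = 25
C(Q) = 25 + Q**2 + 2*Q**2/(-5 + Q) (C(Q) = (Q**2 + ((Q + Q)/(Q - 5))*Q) + 25 = (Q**2 + ((2*Q)/(-5 + Q))*Q) + 25 = (Q**2 + (2*Q/(-5 + Q))*Q) + 25 = (Q**2 + 2*Q**2/(-5 + Q)) + 25 = 25 + Q**2 + 2*Q**2/(-5 + Q))
C(-203) - 1*4028 = (-125 + (-203)**3 - 3*(-203)**2 + 25*(-203))/(-5 - 203) - 1*4028 = (-125 - 8365427 - 3*41209 - 5075)/(-208) - 4028 = -(-125 - 8365427 - 123627 - 5075)/208 - 4028 = -1/208*(-8494254) - 4028 = 4247127/104 - 4028 = 3828215/104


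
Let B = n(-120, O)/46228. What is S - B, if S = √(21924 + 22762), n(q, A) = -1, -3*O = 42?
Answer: 1/46228 + √44686 ≈ 211.39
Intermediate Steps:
O = -14 (O = -⅓*42 = -14)
S = √44686 ≈ 211.39
B = -1/46228 ≈ -2.1632e-5
S - B = √44686 - 1*(-1/46228) = √44686 + 1/46228 = 1/46228 + √44686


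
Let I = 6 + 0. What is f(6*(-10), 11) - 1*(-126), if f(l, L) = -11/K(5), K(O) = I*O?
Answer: 3769/30 ≈ 125.63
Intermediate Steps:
I = 6
K(O) = 6*O
f(l, L) = -11/30 (f(l, L) = -11/(6*5) = -11/30)
f(6*(-10), 11) - 1*(-126) = -11/30 - 1*(-126) = -11/30 + 126 = 3769/30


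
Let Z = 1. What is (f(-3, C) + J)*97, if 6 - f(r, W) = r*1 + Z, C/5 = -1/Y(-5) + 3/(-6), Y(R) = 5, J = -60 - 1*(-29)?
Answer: -2231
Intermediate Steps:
J = -31 (J = -60 + 29 = -31)
C = -7/2 (C = 5*(-1/5 + 3/(-6)) = 5*(-1*⅕ + 3*(-⅙)) = 5*(-⅕ - ½) = 5*(-7/10) = -7/2 ≈ -3.5000)
f(r, W) = 5 - r (f(r, W) = 6 - (r*1 + 1) = 6 - (r + 1) = 6 - (1 + r) = 6 + (-1 - r) = 5 - r)
(f(-3, C) + J)*97 = ((5 - 1*(-3)) - 31)*97 = ((5 + 3) - 31)*97 = (8 - 31)*97 = -23*97 = -2231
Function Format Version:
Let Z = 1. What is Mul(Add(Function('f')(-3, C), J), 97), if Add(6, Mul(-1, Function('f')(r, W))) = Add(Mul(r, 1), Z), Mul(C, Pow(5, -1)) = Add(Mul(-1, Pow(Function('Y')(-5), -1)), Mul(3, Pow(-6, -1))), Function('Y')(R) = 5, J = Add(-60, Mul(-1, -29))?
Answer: -2231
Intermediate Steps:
J = -31 (J = Add(-60, 29) = -31)
C = Rational(-7, 2) (C = Mul(5, Add(Mul(-1, Pow(5, -1)), Mul(3, Pow(-6, -1)))) = Mul(5, Add(Mul(-1, Rational(1, 5)), Mul(3, Rational(-1, 6)))) = Mul(5, Add(Rational(-1, 5), Rational(-1, 2))) = Mul(5, Rational(-7, 10)) = Rational(-7, 2) ≈ -3.5000)
Function('f')(r, W) = Add(5, Mul(-1, r)) (Function('f')(r, W) = Add(6, Mul(-1, Add(Mul(r, 1), 1))) = Add(6, Mul(-1, Add(r, 1))) = Add(6, Mul(-1, Add(1, r))) = Add(6, Add(-1, Mul(-1, r))) = Add(5, Mul(-1, r)))
Mul(Add(Function('f')(-3, C), J), 97) = Mul(Add(Add(5, Mul(-1, -3)), -31), 97) = Mul(Add(Add(5, 3), -31), 97) = Mul(Add(8, -31), 97) = Mul(-23, 97) = -2231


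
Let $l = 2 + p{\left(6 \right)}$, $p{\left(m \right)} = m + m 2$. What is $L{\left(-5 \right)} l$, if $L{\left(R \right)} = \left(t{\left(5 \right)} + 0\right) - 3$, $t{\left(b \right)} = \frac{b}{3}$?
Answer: $- \frac{80}{3} \approx -26.667$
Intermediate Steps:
$t{\left(b \right)} = \frac{b}{3}$ ($t{\left(b \right)} = b \frac{1}{3} = \frac{b}{3}$)
$L{\left(R \right)} = - \frac{4}{3}$ ($L{\left(R \right)} = \left(\frac{1}{3} \cdot 5 + 0\right) - 3 = \left(\frac{5}{3} + 0\right) - 3 = \frac{5}{3} - 3 = - \frac{4}{3}$)
$p{\left(m \right)} = 3 m$ ($p{\left(m \right)} = m + 2 m = 3 m$)
$l = 20$ ($l = 2 + 3 \cdot 6 = 2 + 18 = 20$)
$L{\left(-5 \right)} l = \left(- \frac{4}{3}\right) 20 = - \frac{80}{3}$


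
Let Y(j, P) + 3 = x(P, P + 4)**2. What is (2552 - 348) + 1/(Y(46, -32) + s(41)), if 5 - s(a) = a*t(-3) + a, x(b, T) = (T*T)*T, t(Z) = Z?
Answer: 1062086415153/481890388 ≈ 2204.0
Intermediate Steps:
x(b, T) = T**3 (x(b, T) = T**2*T = T**3)
s(a) = 5 + 2*a (s(a) = 5 - (a*(-3) + a) = 5 - (-3*a + a) = 5 - (-2)*a = 5 + 2*a)
Y(j, P) = -3 + (4 + P)**6 (Y(j, P) = -3 + ((P + 4)**3)**2 = -3 + ((4 + P)**3)**2 = -3 + (4 + P)**6)
(2552 - 348) + 1/(Y(46, -32) + s(41)) = (2552 - 348) + 1/((-3 + (4 - 32)**6) + (5 + 2*41)) = 2204 + 1/((-3 + (-28)**6) + (5 + 82)) = 2204 + 1/((-3 + 481890304) + 87) = 2204 + 1/(481890301 + 87) = 2204 + 1/481890388 = 1062086415153/481890388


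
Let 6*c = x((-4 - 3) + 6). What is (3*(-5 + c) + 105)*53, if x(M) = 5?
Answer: 9805/2 ≈ 4902.5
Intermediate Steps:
c = ⅚ (c = (⅙)*5 = ⅚ ≈ 0.83333)
(3*(-5 + c) + 105)*53 = (3*(-5 + ⅚) + 105)*53 = (3*(-25/6) + 105)*53 = (-25/2 + 105)*53 = (185/2)*53 = 9805/2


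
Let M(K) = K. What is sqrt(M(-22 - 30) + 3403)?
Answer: sqrt(3351) ≈ 57.888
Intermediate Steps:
sqrt(M(-22 - 30) + 3403) = sqrt((-22 - 30) + 3403) = sqrt(-52 + 3403) = sqrt(3351)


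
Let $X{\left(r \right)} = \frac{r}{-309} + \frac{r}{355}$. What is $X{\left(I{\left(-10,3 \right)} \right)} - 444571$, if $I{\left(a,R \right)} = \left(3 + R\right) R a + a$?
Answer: $- \frac{9753441421}{21939} \approx -4.4457 \cdot 10^{5}$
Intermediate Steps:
$I{\left(a,R \right)} = a + R a \left(3 + R\right)$ ($I{\left(a,R \right)} = R \left(3 + R\right) a + a = R a \left(3 + R\right) + a = a + R a \left(3 + R\right)$)
$X{\left(r \right)} = - \frac{46 r}{109695}$ ($X{\left(r \right)} = r \left(- \frac{1}{309}\right) + r \frac{1}{355} = - \frac{r}{309} + \frac{r}{355} = - \frac{46 r}{109695}$)
$X{\left(I{\left(-10,3 \right)} \right)} - 444571 = - \frac{46 \left(- 10 \left(1 + 3^{2} + 3 \cdot 3\right)\right)}{109695} - 444571 = - \frac{46 \left(- 10 \left(1 + 9 + 9\right)\right)}{109695} - 444571 = - \frac{46 \left(\left(-10\right) 19\right)}{109695} - 444571 = \left(- \frac{46}{109695}\right) \left(-190\right) - 444571 = \frac{1748}{21939} - 444571 = - \frac{9753441421}{21939}$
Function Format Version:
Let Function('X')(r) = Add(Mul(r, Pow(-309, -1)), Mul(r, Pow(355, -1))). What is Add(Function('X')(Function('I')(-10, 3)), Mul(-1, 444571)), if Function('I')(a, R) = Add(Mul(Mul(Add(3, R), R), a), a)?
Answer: Rational(-9753441421, 21939) ≈ -4.4457e+5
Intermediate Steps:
Function('I')(a, R) = Add(a, Mul(R, a, Add(3, R))) (Function('I')(a, R) = Add(Mul(Mul(R, Add(3, R)), a), a) = Add(Mul(R, a, Add(3, R)), a) = Add(a, Mul(R, a, Add(3, R))))
Function('X')(r) = Mul(Rational(-46, 109695), r) (Function('X')(r) = Add(Mul(r, Rational(-1, 309)), Mul(r, Rational(1, 355))) = Add(Mul(Rational(-1, 309), r), Mul(Rational(1, 355), r)) = Mul(Rational(-46, 109695), r))
Add(Function('X')(Function('I')(-10, 3)), Mul(-1, 444571)) = Add(Mul(Rational(-46, 109695), Mul(-10, Add(1, Pow(3, 2), Mul(3, 3)))), Mul(-1, 444571)) = Add(Mul(Rational(-46, 109695), Mul(-10, Add(1, 9, 9))), -444571) = Add(Mul(Rational(-46, 109695), Mul(-10, 19)), -444571) = Add(Mul(Rational(-46, 109695), -190), -444571) = Add(Rational(1748, 21939), -444571) = Rational(-9753441421, 21939)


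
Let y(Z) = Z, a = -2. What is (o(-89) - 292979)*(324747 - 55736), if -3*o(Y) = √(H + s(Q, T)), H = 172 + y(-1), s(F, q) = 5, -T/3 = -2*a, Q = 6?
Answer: -78814573769 - 1076044*√11/3 ≈ -7.8816e+10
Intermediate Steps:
T = -12 (T = -(-6)*(-2) = -3*4 = -12)
H = 171 (H = 172 - 1 = 171)
o(Y) = -4*√11/3 (o(Y) = -√(171 + 5)/3 = -4*√11/3)
(o(-89) - 292979)*(324747 - 55736) = (-4*√11/3 - 292979)*(324747 - 55736) = (-292979 - 4*√11/3)*269011 = -78814573769 - 1076044*√11/3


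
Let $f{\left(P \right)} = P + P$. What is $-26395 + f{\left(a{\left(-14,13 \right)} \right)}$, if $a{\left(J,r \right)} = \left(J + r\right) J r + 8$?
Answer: $-26015$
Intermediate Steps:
$a{\left(J,r \right)} = 8 + J r \left(J + r\right)$ ($a{\left(J,r \right)} = J \left(J + r\right) r + 8 = J r \left(J + r\right) + 8 = 8 + J r \left(J + r\right)$)
$f{\left(P \right)} = 2 P$
$-26395 + f{\left(a{\left(-14,13 \right)} \right)} = -26395 + 2 \left(8 - 14 \cdot 13^{2} + 13 \left(-14\right)^{2}\right) = -26395 + 2 \left(8 - 2366 + 13 \cdot 196\right) = -26395 + 2 \left(8 - 2366 + 2548\right) = -26395 + 2 \cdot 190 = -26395 + 380 = -26015$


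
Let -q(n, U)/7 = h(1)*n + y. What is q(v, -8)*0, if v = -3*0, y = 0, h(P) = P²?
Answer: 0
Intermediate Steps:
v = 0
q(n, U) = -7*n (q(n, U) = -7*(1²*n + 0) = -7*(1*n + 0) = -7*(n + 0) = -7*n)
q(v, -8)*0 = -7*0*0 = 0*0 = 0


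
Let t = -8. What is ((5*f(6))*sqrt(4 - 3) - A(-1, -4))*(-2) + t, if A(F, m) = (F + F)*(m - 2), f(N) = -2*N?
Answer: 136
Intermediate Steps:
A(F, m) = 2*F*(-2 + m) (A(F, m) = (2*F)*(-2 + m) = 2*F*(-2 + m))
((5*f(6))*sqrt(4 - 3) - A(-1, -4))*(-2) + t = ((5*(-2*6))*sqrt(4 - 3) - 2*(-1)*(-2 - 4))*(-2) - 8 = ((5*(-12))*sqrt(1) - 2*(-1)*(-6))*(-2) - 8 = (-60*1 - 1*12)*(-2) - 8 = (-60 - 12)*(-2) - 8 = -72*(-2) - 8 = 144 - 8 = 136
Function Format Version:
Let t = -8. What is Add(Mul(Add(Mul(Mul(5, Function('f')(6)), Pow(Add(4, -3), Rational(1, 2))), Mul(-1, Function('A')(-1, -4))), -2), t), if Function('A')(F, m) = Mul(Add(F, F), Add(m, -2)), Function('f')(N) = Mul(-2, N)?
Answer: 136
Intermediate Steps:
Function('A')(F, m) = Mul(2, F, Add(-2, m)) (Function('A')(F, m) = Mul(Mul(2, F), Add(-2, m)) = Mul(2, F, Add(-2, m)))
Add(Mul(Add(Mul(Mul(5, Function('f')(6)), Pow(Add(4, -3), Rational(1, 2))), Mul(-1, Function('A')(-1, -4))), -2), t) = Add(Mul(Add(Mul(Mul(5, Mul(-2, 6)), Pow(Add(4, -3), Rational(1, 2))), Mul(-1, Mul(2, -1, Add(-2, -4)))), -2), -8) = Add(Mul(Add(Mul(Mul(5, -12), Pow(1, Rational(1, 2))), Mul(-1, Mul(2, -1, -6))), -2), -8) = Add(Mul(Add(Mul(-60, 1), Mul(-1, 12)), -2), -8) = Add(Mul(Add(-60, -12), -2), -8) = Add(Mul(-72, -2), -8) = Add(144, -8) = 136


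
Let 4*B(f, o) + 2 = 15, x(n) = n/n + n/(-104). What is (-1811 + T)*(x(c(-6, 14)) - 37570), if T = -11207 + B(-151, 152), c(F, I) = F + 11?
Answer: 203403935679/416 ≈ 4.8895e+8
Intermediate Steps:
c(F, I) = 11 + F
x(n) = 1 - n/104 (x(n) = 1 + n*(-1/104) = 1 - n/104)
B(f, o) = 13/4 (B(f, o) = -½ + (¼)*15 = -½ + 15/4 = 13/4)
T = -44815/4 (T = -11207 + 13/4 = -44815/4 ≈ -11204.)
(-1811 + T)*(x(c(-6, 14)) - 37570) = (-1811 - 44815/4)*((1 - (11 - 6)/104) - 37570) = -52059*((1 - 1/104*5) - 37570)/4 = -52059*((1 - 5/104) - 37570)/4 = -52059*(99/104 - 37570)/4 = -52059/4*(-3907181/104) = 203403935679/416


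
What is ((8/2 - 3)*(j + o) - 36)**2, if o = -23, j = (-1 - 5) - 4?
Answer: 4761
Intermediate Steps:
j = -10 (j = -6 - 4 = -10)
((8/2 - 3)*(j + o) - 36)**2 = ((8/2 - 3)*(-10 - 23) - 36)**2 = ((8*(1/2) - 3)*(-33) - 36)**2 = ((4 - 3)*(-33) - 36)**2 = (1*(-33) - 36)**2 = (-33 - 36)**2 = (-69)**2 = 4761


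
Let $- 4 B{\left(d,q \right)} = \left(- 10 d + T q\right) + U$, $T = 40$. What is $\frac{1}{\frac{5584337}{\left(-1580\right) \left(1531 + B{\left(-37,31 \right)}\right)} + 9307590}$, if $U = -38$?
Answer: $\frac{1798040}{16735413539263} \approx 1.0744 \cdot 10^{-7}$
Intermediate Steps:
$B{\left(d,q \right)} = \frac{19}{2} - 10 q + \frac{5 d}{2}$ ($B{\left(d,q \right)} = - \frac{\left(- 10 d + 40 q\right) - 38}{4} = - \frac{-38 - 10 d + 40 q}{4} = \frac{19}{2} - 10 q + \frac{5 d}{2}$)
$\frac{1}{\frac{5584337}{\left(-1580\right) \left(1531 + B{\left(-37,31 \right)}\right)} + 9307590} = \frac{1}{\frac{5584337}{\left(-1580\right) \left(1531 + \left(\frac{19}{2} - 310 + \frac{5}{2} \left(-37\right)\right)\right)} + 9307590} = \frac{1}{\frac{5584337}{\left(-1580\right) \left(1531 - 393\right)} + 9307590} = \frac{1}{\frac{5584337}{\left(-1580\right) 1138} + 9307590} = \frac{1}{\frac{5584337}{-1798040} + 9307590} = \frac{1}{5584337 \left(- \frac{1}{1798040}\right) + 9307590} = \frac{1}{- \frac{5584337}{1798040} + 9307590} = \frac{1}{\frac{16735413539263}{1798040}} = \frac{1798040}{16735413539263}$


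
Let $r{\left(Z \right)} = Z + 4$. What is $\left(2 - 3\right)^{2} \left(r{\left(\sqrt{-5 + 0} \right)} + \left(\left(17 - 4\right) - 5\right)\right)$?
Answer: $12 + i \sqrt{5} \approx 12.0 + 2.2361 i$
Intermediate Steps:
$r{\left(Z \right)} = 4 + Z$
$\left(2 - 3\right)^{2} \left(r{\left(\sqrt{-5 + 0} \right)} + \left(\left(17 - 4\right) - 5\right)\right) = \left(2 - 3\right)^{2} \left(\left(4 + \sqrt{-5 + 0}\right) + \left(\left(17 - 4\right) - 5\right)\right) = \left(-1\right)^{2} \left(\left(4 + \sqrt{-5}\right) + \left(13 - 5\right)\right) = 1 \left(\left(4 + i \sqrt{5}\right) + 8\right) = 1 \left(12 + i \sqrt{5}\right) = 12 + i \sqrt{5}$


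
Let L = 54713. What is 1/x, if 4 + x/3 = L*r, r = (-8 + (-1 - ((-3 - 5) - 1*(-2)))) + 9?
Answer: 1/984822 ≈ 1.0154e-6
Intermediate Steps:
r = 6 (r = (-8 + (-1 - (-8 + 2))) + 9 = (-8 + (-1 - 1*(-6))) + 9 = (-8 + (-1 + 6)) + 9 = (-8 + 5) + 9 = -3 + 9 = 6)
x = 984822 (x = -12 + 3*(54713*6) = -12 + 3*328278 = -12 + 984834 = 984822)
1/x = 1/984822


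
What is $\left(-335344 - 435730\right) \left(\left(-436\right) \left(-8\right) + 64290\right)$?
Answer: $-52261853572$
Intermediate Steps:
$\left(-335344 - 435730\right) \left(\left(-436\right) \left(-8\right) + 64290\right) = - 771074 \left(3488 + 64290\right) = \left(-771074\right) 67778 = -52261853572$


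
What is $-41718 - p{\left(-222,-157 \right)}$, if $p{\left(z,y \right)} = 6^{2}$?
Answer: $-41754$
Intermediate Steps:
$p{\left(z,y \right)} = 36$
$-41718 - p{\left(-222,-157 \right)} = -41718 - 36 = -41754$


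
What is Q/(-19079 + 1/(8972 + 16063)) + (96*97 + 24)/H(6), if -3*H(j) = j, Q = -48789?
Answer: -2228414989737/477642764 ≈ -4665.4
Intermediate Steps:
H(j) = -j/3
Q/(-19079 + 1/(8972 + 16063)) + (96*97 + 24)/H(6) = -48789/(-19079 + 1/(8972 + 16063)) + (96*97 + 24)/((-⅓*6)) = -48789/(-19079 + 1/25035) + (9312 + 24)/(-2) = -48789/(-19079 + 1/25035) + 9336*(-½) = -48789/(-477642764/25035) - 4668 = -48789*(-25035/477642764) - 4668 = 1221432615/477642764 - 4668 = -2228414989737/477642764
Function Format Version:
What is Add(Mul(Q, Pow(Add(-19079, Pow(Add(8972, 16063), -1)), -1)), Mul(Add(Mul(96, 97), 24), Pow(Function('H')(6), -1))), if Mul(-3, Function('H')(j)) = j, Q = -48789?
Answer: Rational(-2228414989737, 477642764) ≈ -4665.4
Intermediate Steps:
Function('H')(j) = Mul(Rational(-1, 3), j)
Add(Mul(Q, Pow(Add(-19079, Pow(Add(8972, 16063), -1)), -1)), Mul(Add(Mul(96, 97), 24), Pow(Function('H')(6), -1))) = Add(Mul(-48789, Pow(Add(-19079, Pow(Add(8972, 16063), -1)), -1)), Mul(Add(Mul(96, 97), 24), Pow(Mul(Rational(-1, 3), 6), -1))) = Add(Mul(-48789, Pow(Add(-19079, Pow(25035, -1)), -1)), Mul(Add(9312, 24), Pow(-2, -1))) = Add(Mul(-48789, Pow(Add(-19079, Rational(1, 25035)), -1)), Mul(9336, Rational(-1, 2))) = Add(Mul(-48789, Pow(Rational(-477642764, 25035), -1)), -4668) = Add(Mul(-48789, Rational(-25035, 477642764)), -4668) = Add(Rational(1221432615, 477642764), -4668) = Rational(-2228414989737, 477642764)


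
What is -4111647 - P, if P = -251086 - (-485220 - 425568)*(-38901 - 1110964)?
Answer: 1047279383059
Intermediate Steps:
P = -1047283494706 (P = -251086 - (-910788)*(-1149865) = -251086 - 1*1047283243620 = -251086 - 1047283243620 = -1047283494706)
-4111647 - P = -4111647 - 1*(-1047283494706) = -4111647 + 1047283494706 = 1047279383059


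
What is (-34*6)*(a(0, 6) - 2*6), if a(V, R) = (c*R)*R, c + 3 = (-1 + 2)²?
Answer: 17136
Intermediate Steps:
c = -2 (c = -3 + (-1 + 2)² = -3 + 1² = -3 + 1 = -2)
a(V, R) = -2*R² (a(V, R) = (-2*R)*R = -2*R²)
(-34*6)*(a(0, 6) - 2*6) = (-34*6)*(-2*6² - 2*6) = -204*(-2*36 - 12) = -204*(-72 - 12) = -204*(-84) = 17136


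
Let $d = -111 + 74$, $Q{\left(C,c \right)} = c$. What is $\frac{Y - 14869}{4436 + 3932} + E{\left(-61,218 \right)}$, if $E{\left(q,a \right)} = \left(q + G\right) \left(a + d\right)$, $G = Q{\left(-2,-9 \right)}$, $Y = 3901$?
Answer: $- \frac{13254191}{1046} \approx -12671.0$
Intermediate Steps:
$d = -37$
$G = -9$
$E{\left(q,a \right)} = \left(-37 + a\right) \left(-9 + q\right)$ ($E{\left(q,a \right)} = \left(q - 9\right) \left(a - 37\right) = \left(-9 + q\right) \left(-37 + a\right) = \left(-37 + a\right) \left(-9 + q\right)$)
$\frac{Y - 14869}{4436 + 3932} + E{\left(-61,218 \right)} = \frac{3901 - 14869}{4436 + 3932} + \left(333 - -2257 - 1962 + 218 \left(-61\right)\right) = - \frac{10968}{8368} + \left(333 + 2257 - 1962 - 13298\right) = \left(-10968\right) \frac{1}{8368} - 12670 = - \frac{1371}{1046} - 12670 = - \frac{13254191}{1046}$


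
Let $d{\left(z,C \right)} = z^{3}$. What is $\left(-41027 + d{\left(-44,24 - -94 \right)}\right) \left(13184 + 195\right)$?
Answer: $-1688576969$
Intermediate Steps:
$\left(-41027 + d{\left(-44,24 - -94 \right)}\right) \left(13184 + 195\right) = \left(-41027 + \left(-44\right)^{3}\right) \left(13184 + 195\right) = \left(-41027 - 85184\right) 13379 = \left(-126211\right) 13379 = -1688576969$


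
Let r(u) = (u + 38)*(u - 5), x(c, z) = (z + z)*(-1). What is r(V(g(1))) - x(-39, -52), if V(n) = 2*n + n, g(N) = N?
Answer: -186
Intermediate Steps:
x(c, z) = -2*z (x(c, z) = (2*z)*(-1) = -2*z)
V(n) = 3*n
r(u) = (-5 + u)*(38 + u) (r(u) = (38 + u)*(-5 + u) = (-5 + u)*(38 + u))
r(V(g(1))) - x(-39, -52) = (-190 + (3*1)² + 33*(3*1)) - (-2)*(-52) = (-190 + 3² + 33*3) - 1*104 = (-190 + 9 + 99) - 104 = -82 - 104 = -186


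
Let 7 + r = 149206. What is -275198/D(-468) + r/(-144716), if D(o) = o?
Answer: 764533243/1302444 ≈ 587.00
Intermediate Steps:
r = 149199 (r = -7 + 149206 = 149199)
-275198/D(-468) + r/(-144716) = -275198/(-468) + 149199/(-144716) = -275198*(-1/468) + 149199*(-1/144716) = 137599/234 - 149199/144716 = 764533243/1302444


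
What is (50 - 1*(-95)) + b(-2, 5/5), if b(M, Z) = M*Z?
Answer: 143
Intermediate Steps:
(50 - 1*(-95)) + b(-2, 5/5) = (50 - 1*(-95)) - 10/5 = (50 + 95) - 10/5 = 145 - 2*1 = 145 - 2 = 143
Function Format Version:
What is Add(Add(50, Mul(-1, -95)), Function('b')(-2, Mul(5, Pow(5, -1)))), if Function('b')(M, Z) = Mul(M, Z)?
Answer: 143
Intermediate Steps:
Add(Add(50, Mul(-1, -95)), Function('b')(-2, Mul(5, Pow(5, -1)))) = Add(Add(50, Mul(-1, -95)), Mul(-2, Mul(5, Pow(5, -1)))) = Add(Add(50, 95), Mul(-2, Mul(5, Rational(1, 5)))) = Add(145, Mul(-2, 1)) = Add(145, -2) = 143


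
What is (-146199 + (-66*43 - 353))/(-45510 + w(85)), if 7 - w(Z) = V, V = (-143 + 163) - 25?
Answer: 74695/22749 ≈ 3.2834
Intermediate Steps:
V = -5 (V = 20 - 25 = -5)
w(Z) = 12 (w(Z) = 7 - 1*(-5) = 7 + 5 = 12)
(-146199 + (-66*43 - 353))/(-45510 + w(85)) = (-146199 + (-66*43 - 353))/(-45510 + 12) = (-146199 + (-2838 - 353))/(-45498) = (-146199 - 3191)*(-1/45498) = -149390*(-1/45498) = 74695/22749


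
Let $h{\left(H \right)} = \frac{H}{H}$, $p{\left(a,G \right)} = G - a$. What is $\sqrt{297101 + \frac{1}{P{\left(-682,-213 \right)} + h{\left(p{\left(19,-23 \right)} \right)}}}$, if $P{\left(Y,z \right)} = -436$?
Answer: $\frac{\sqrt{56218936290}}{435} \approx 545.07$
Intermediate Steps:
$h{\left(H \right)} = 1$
$\sqrt{297101 + \frac{1}{P{\left(-682,-213 \right)} + h{\left(p{\left(19,-23 \right)} \right)}}} = \sqrt{297101 + \frac{1}{-436 + 1}} = \sqrt{297101 + \frac{1}{-435}} = \sqrt{297101 - \frac{1}{435}} = \sqrt{\frac{129238934}{435}} = \frac{\sqrt{56218936290}}{435}$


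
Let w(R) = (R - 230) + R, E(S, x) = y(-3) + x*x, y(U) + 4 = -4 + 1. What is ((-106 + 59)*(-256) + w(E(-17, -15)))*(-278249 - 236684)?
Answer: -6301750054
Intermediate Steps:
y(U) = -7 (y(U) = -4 + (-4 + 1) = -4 - 3 = -7)
E(S, x) = -7 + x² (E(S, x) = -7 + x*x = -7 + x²)
w(R) = -230 + 2*R (w(R) = (-230 + R) + R = -230 + 2*R)
((-106 + 59)*(-256) + w(E(-17, -15)))*(-278249 - 236684) = ((-106 + 59)*(-256) + (-230 + 2*(-7 + (-15)²)))*(-278249 - 236684) = (-47*(-256) + (-230 + 2*(-7 + 225)))*(-514933) = (12032 + (-230 + 2*218))*(-514933) = (12032 + (-230 + 436))*(-514933) = (12032 + 206)*(-514933) = 12238*(-514933) = -6301750054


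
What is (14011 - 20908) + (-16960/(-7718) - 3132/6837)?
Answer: -60641479793/8794661 ≈ -6895.3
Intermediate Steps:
(14011 - 20908) + (-16960/(-7718) - 3132/6837) = -6897 + (-16960*(-1/7718) - 3132*1/6837) = -6897 + (8480/3859 - 1044/2279) = -6897 + 15297124/8794661 = -60641479793/8794661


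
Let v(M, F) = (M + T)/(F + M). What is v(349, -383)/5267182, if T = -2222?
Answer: 1873/179084188 ≈ 1.0459e-5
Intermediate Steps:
v(M, F) = (-2222 + M)/(F + M) (v(M, F) = (M - 2222)/(F + M) = (-2222 + M)/(F + M))
v(349, -383)/5267182 = ((-2222 + 349)/(-383 + 349))/5267182 = (-1873/(-34))*(1/5267182) = -1/34*(-1873)*(1/5267182) = (1873/34)*(1/5267182) = 1873/179084188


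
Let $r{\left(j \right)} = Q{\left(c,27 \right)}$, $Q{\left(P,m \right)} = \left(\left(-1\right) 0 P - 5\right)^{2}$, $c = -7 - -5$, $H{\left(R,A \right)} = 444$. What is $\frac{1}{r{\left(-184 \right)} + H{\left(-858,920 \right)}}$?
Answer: $\frac{1}{469} \approx 0.0021322$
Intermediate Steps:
$c = -2$ ($c = -7 + 5 = -2$)
$Q{\left(P,m \right)} = 25$ ($Q{\left(P,m \right)} = \left(0 P - 5\right)^{2} = \left(0 - 5\right)^{2} = \left(-5\right)^{2} = 25$)
$r{\left(j \right)} = 25$
$\frac{1}{r{\left(-184 \right)} + H{\left(-858,920 \right)}} = \frac{1}{25 + 444} = \frac{1}{469}$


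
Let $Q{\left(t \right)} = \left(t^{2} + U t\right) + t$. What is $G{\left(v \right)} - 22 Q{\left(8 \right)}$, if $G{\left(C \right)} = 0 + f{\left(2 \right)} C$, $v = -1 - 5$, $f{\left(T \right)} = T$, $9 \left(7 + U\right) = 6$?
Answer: $- \frac{1444}{3} \approx -481.33$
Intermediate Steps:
$U = - \frac{19}{3}$ ($U = -7 + \frac{1}{9} \cdot 6 = -7 + \frac{2}{3} = - \frac{19}{3} \approx -6.3333$)
$Q{\left(t \right)} = t^{2} - \frac{16 t}{3}$ ($Q{\left(t \right)} = \left(t^{2} - \frac{19 t}{3}\right) + t = t^{2} - \frac{16 t}{3}$)
$v = -6$ ($v = -1 - 5 = -6$)
$G{\left(C \right)} = 2 C$ ($G{\left(C \right)} = 0 + 2 C = 2 C$)
$G{\left(v \right)} - 22 Q{\left(8 \right)} = 2 \left(-6\right) - 22 \cdot \frac{1}{3} \cdot 8 \left(-16 + 3 \cdot 8\right) = -12 - 22 \cdot \frac{1}{3} \cdot 8 \left(-16 + 24\right) = -12 - 22 \cdot \frac{1}{3} \cdot 8 \cdot 8 = -12 - \frac{1408}{3} = - \frac{1444}{3}$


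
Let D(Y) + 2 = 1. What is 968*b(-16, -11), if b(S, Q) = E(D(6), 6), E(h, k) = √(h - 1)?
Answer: 968*I*√2 ≈ 1369.0*I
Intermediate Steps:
D(Y) = -1 (D(Y) = -2 + 1 = -1)
E(h, k) = √(-1 + h)
b(S, Q) = I*√2 (b(S, Q) = √(-1 - 1) = √(-2) = I*√2)
968*b(-16, -11) = 968*(I*√2) = 968*I*√2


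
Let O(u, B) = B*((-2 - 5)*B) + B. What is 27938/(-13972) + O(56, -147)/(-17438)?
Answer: 407079419/60910934 ≈ 6.6832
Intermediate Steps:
O(u, B) = B - 7*B² (O(u, B) = B*(-7*B) + B = -7*B² + B = B - 7*B²)
27938/(-13972) + O(56, -147)/(-17438) = 27938/(-13972) - 147*(1 - 7*(-147))/(-17438) = 27938*(-1/13972) - 147*(1 + 1029)*(-1/17438) = -13969/6986 - 147*1030*(-1/17438) = -13969/6986 - 151410*(-1/17438) = -13969/6986 + 75705/8719 = 407079419/60910934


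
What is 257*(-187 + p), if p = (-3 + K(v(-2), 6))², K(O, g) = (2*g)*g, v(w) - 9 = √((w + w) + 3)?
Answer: 1175518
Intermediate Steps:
v(w) = 9 + √(3 + 2*w) (v(w) = 9 + √((w + w) + 3) = 9 + √(2*w + 3) = 9 + √(3 + 2*w))
K(O, g) = 2*g²
p = 4761 (p = (-3 + 2*6²)² = (-3 + 2*36)² = (-3 + 72)² = 69² = 4761)
257*(-187 + p) = 257*(-187 + 4761) = 257*4574 = 1175518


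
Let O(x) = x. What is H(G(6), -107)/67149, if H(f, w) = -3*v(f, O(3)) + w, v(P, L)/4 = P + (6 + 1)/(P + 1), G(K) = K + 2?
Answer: -637/201447 ≈ -0.0031621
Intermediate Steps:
G(K) = 2 + K
v(P, L) = 4*P + 28/(1 + P) (v(P, L) = 4*(P + (6 + 1)/(P + 1)) = 4*(P + 7/(1 + P)) = 4*P + 28/(1 + P))
H(f, w) = w - 12*(7 + f + f²)/(1 + f) (H(f, w) = -12*(7 + f + f²)/(1 + f) + w = w - 12*(7 + f + f²)/(1 + f))
H(G(6), -107)/67149 = ((-84 - 12*(2 + 6) - 12*(2 + 6)² - 107*(1 + (2 + 6)))/(1 + (2 + 6)))/67149 = ((-84 - 12*8 - 12*8² - 107*(1 + 8))/(1 + 8))*(1/67149) = ((-84 - 96 - 12*64 - 107*9)/9)*(1/67149) = ((-84 - 96 - 768 - 963)/9)*(1/67149) = ((⅑)*(-1911))*(1/67149) = -637/3*1/67149 = -637/201447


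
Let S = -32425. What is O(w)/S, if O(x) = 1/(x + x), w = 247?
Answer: -1/16017950 ≈ -6.2430e-8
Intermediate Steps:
O(x) = 1/(2*x)
O(w)/S = ((½)/247)/(-32425) = ((½)*(1/247))*(-1/32425) = (1/494)*(-1/32425) = -1/16017950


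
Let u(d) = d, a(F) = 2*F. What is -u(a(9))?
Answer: -18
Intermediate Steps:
-u(a(9)) = -2*9 = -1*18 = -18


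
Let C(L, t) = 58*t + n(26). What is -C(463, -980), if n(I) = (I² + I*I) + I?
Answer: 55462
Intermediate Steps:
n(I) = I + 2*I² (n(I) = (I² + I²) + I = 2*I² + I = I + 2*I²)
C(L, t) = 1378 + 58*t (C(L, t) = 58*t + 26*(1 + 2*26) = 58*t + 26*(1 + 52) = 58*t + 26*53 = 58*t + 1378 = 1378 + 58*t)
-C(463, -980) = -(1378 + 58*(-980)) = -(1378 - 56840) = -1*(-55462) = 55462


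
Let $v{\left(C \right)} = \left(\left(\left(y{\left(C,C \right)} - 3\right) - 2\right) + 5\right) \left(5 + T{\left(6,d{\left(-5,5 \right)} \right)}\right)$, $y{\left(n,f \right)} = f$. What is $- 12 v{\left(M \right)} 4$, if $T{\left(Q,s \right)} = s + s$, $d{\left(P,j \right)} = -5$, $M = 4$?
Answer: $960$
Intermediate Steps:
$T{\left(Q,s \right)} = 2 s$
$v{\left(C \right)} = - 5 C$ ($v{\left(C \right)} = \left(\left(\left(C - 3\right) - 2\right) + 5\right) \left(5 + 2 \left(-5\right)\right) = \left(\left(\left(-3 + C\right) - 2\right) + 5\right) \left(5 - 10\right) = \left(\left(-5 + C\right) + 5\right) \left(-5\right) = C \left(-5\right) = - 5 C$)
$- 12 v{\left(M \right)} 4 = - 12 \left(\left(-5\right) 4\right) 4 = \left(-12\right) \left(-20\right) 4 = 240 \cdot 4 = 960$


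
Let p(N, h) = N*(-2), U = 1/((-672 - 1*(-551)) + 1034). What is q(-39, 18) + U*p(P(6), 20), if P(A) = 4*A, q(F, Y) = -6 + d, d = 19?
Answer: 11821/913 ≈ 12.947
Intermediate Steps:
q(F, Y) = 13 (q(F, Y) = -6 + 19 = 13)
U = 1/913 (U = 1/((-672 + 551) + 1034) = 1/(-121 + 1034) = 1/913 ≈ 0.0010953)
p(N, h) = -2*N
q(-39, 18) + U*p(P(6), 20) = 13 + (-8*6)/913 = 13 + (-2*24)/913 = 13 + (1/913)*(-48) = 13 - 48/913 = 11821/913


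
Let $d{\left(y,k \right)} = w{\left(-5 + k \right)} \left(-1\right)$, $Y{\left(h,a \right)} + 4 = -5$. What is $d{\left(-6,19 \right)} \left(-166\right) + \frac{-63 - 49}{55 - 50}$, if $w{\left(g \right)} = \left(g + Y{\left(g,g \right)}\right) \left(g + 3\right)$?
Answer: $\frac{70438}{5} \approx 14088.0$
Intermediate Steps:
$Y{\left(h,a \right)} = -9$ ($Y{\left(h,a \right)} = -4 - 5 = -9$)
$w{\left(g \right)} = \left(-9 + g\right) \left(3 + g\right)$ ($w{\left(g \right)} = \left(g - 9\right) \left(g + 3\right) = \left(-9 + g\right) \left(3 + g\right)$)
$d{\left(y,k \right)} = -3 - \left(-5 + k\right)^{2} + 6 k$ ($d{\left(y,k \right)} = \left(-27 + \left(-5 + k\right)^{2} - 6 \left(-5 + k\right)\right) \left(-1\right) = \left(-27 + \left(-5 + k\right)^{2} - \left(-30 + 6 k\right)\right) \left(-1\right) = \left(3 + \left(-5 + k\right)^{2} - 6 k\right) \left(-1\right) = -3 - \left(-5 + k\right)^{2} + 6 k$)
$d{\left(-6,19 \right)} \left(-166\right) + \frac{-63 - 49}{55 - 50} = \left(-28 - 19^{2} + 16 \cdot 19\right) \left(-166\right) + \frac{-63 - 49}{55 - 50} = \left(-28 - 361 + 304\right) \left(-166\right) - \frac{112}{5} = \left(-85\right) \left(-166\right) - \frac{112}{5} = 14110 - \frac{112}{5} = \frac{70438}{5}$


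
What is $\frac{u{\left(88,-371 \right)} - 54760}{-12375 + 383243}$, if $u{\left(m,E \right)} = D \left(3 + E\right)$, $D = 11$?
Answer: $- \frac{14702}{92717} \approx -0.15857$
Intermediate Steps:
$u{\left(m,E \right)} = 33 + 11 E$ ($u{\left(m,E \right)} = 11 \left(3 + E\right) = 33 + 11 E$)
$\frac{u{\left(88,-371 \right)} - 54760}{-12375 + 383243} = \frac{\left(33 + 11 \left(-371\right)\right) - 54760}{-12375 + 383243} = \frac{\left(33 - 4081\right) - 54760}{370868} = \left(-4048 - 54760\right) \frac{1}{370868} = \left(-58808\right) \frac{1}{370868} = - \frac{14702}{92717}$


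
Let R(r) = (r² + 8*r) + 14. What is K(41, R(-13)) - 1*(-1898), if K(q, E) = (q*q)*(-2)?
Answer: -1464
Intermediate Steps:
R(r) = 14 + r² + 8*r
K(q, E) = -2*q² (K(q, E) = q²*(-2) = -2*q²)
K(41, R(-13)) - 1*(-1898) = -2*41² - 1*(-1898) = -2*1681 + 1898 = -3362 + 1898 = -1464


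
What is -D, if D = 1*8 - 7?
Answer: -1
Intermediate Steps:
D = 1 (D = 8 - 7 = 1)
-D = -1*1 = -1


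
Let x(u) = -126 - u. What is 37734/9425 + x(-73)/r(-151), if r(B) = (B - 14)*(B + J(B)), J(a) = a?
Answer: 375957139/93929550 ≈ 4.0025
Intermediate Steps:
r(B) = 2*B*(-14 + B) (r(B) = (B - 14)*(B + B) = (-14 + B)*(2*B) = 2*B*(-14 + B))
37734/9425 + x(-73)/r(-151) = 37734/9425 + (-126 - 1*(-73))/((2*(-151)*(-14 - 151))) = 37734*(1/9425) + (-126 + 73)/((2*(-151)*(-165))) = 37734/9425 - 53/49830 = 375957139/93929550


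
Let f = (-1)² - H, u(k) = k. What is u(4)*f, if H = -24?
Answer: 100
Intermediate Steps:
f = 25 (f = (-1)² - 1*(-24) = 1 + 24 = 25)
u(4)*f = 4*25 = 100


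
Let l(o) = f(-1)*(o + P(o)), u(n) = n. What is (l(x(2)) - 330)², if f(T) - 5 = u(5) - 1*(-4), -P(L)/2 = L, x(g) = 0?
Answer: 108900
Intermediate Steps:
P(L) = -2*L
f(T) = 14 (f(T) = 5 + (5 - 1*(-4)) = 5 + (5 + 4) = 5 + 9 = 14)
l(o) = -14*o (l(o) = 14*(o - 2*o) = 14*(-o) = -14*o)
(l(x(2)) - 330)² = (-14*0 - 330)² = (0 - 330)² = (-330)² = 108900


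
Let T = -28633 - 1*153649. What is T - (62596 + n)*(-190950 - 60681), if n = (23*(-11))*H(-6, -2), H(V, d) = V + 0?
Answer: 16132887652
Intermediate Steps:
H(V, d) = V
T = -182282 (T = -28633 - 153649 = -182282)
n = 1518 (n = (23*(-11))*(-6) = -253*(-6) = 1518)
T - (62596 + n)*(-190950 - 60681) = -182282 - (62596 + 1518)*(-190950 - 60681) = -182282 - 64114*(-251631) = -182282 - 1*(-16133069934) = -182282 + 16133069934 = 16132887652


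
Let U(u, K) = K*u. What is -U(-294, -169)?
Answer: -49686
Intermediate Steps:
-U(-294, -169) = -(-169)*(-294) = -1*49686 = -49686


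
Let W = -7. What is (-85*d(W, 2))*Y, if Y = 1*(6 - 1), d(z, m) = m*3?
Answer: -2550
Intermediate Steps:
d(z, m) = 3*m
Y = 5 (Y = 1*5 = 5)
(-85*d(W, 2))*Y = -255*2*5 = -85*6*5 = -510*5 = -2550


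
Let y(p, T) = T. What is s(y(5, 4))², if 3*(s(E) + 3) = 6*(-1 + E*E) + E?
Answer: 7225/9 ≈ 802.78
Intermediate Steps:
s(E) = -5 + 2*E² + E/3 (s(E) = -3 + (6*(-1 + E*E) + E)/3 = -3 + (6*(-1 + E²) + E)/3 = -3 + ((-6 + 6*E²) + E)/3 = -3 + (-6 + E + 6*E²)/3 = -3 + (-2 + 2*E² + E/3) = -5 + 2*E² + E/3)
s(y(5, 4))² = (-5 + 2*4² + (⅓)*4)² = (-5 + 2*16 + 4/3)² = (-5 + 32 + 4/3)² = (85/3)² = 7225/9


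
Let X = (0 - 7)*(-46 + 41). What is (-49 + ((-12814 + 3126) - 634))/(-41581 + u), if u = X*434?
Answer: 3457/8797 ≈ 0.39297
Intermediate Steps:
X = 35 (X = -7*(-5) = 35)
u = 15190 (u = 35*434 = 15190)
(-49 + ((-12814 + 3126) - 634))/(-41581 + u) = (-49 + ((-12814 + 3126) - 634))/(-41581 + 15190) = (-49 + (-9688 - 634))/(-26391) = (-49 - 10322)*(-1/26391) = -10371*(-1/26391) = 3457/8797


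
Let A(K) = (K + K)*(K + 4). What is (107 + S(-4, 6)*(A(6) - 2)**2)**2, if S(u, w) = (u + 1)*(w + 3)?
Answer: 141256457281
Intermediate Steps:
S(u, w) = (1 + u)*(3 + w)
A(K) = 2*K*(4 + K) (A(K) = (2*K)*(4 + K) = 2*K*(4 + K))
(107 + S(-4, 6)*(A(6) - 2)**2)**2 = (107 + (3 + 6 + 3*(-4) - 4*6)*(2*6*(4 + 6) - 2)**2)**2 = (107 + (3 + 6 - 12 - 24)*(2*6*10 - 2)**2)**2 = (107 - 27*(120 - 2)**2)**2 = (107 - 27*118**2)**2 = (107 - 27*13924)**2 = (107 - 375948)**2 = (-375841)**2 = 141256457281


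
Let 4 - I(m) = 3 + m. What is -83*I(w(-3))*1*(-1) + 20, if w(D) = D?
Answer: 352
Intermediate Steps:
I(m) = 1 - m (I(m) = 4 - (3 + m) = 4 + (-3 - m) = 1 - m)
-83*I(w(-3))*1*(-1) + 20 = -83*(1 - 1*(-3))*1*(-1) + 20 = -83*(1 + 3)*1*(-1) + 20 = -83*4*1*(-1) + 20 = -332*(-1) + 20 = -83*(-4) + 20 = 332 + 20 = 352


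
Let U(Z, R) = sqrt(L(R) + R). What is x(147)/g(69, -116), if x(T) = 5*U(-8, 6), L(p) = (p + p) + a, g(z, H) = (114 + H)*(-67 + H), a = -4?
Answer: 5*sqrt(14)/366 ≈ 0.051116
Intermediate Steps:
g(z, H) = (-67 + H)*(114 + H)
L(p) = -4 + 2*p (L(p) = (p + p) - 4 = 2*p - 4 = -4 + 2*p)
U(Z, R) = sqrt(-4 + 3*R) (U(Z, R) = sqrt((-4 + 2*R) + R) = sqrt(-4 + 3*R))
x(T) = 5*sqrt(14) (x(T) = 5*sqrt(-4 + 3*6) = 5*sqrt(-4 + 18) = 5*sqrt(14))
x(147)/g(69, -116) = (5*sqrt(14))/(-7638 + (-116)**2 + 47*(-116)) = (5*sqrt(14))/(-7638 + 13456 - 5452) = (5*sqrt(14))/366 = (5*sqrt(14))*(1/366) = 5*sqrt(14)/366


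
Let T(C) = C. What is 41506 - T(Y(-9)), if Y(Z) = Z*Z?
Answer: 41425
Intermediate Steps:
Y(Z) = Z**2
41506 - T(Y(-9)) = 41506 - 1*(-9)**2 = 41506 - 1*81 = 41506 - 81 = 41425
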